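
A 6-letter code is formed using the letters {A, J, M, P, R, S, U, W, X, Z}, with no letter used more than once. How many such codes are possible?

151200

This is a permutation of 6 out of 10: P(10,6) = 10!/4!.
10 × 9 × 8 × 7 × 6 × 5 = 151200.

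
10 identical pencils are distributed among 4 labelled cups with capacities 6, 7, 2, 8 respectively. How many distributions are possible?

Without the upper bounds there are C(13,3) = 286 ways to split 10 among 4 cups.
Subtract solutions that violate a single cap (substitute x_i' = x_i − (cap_i+1)): x_1 ≥ 7 gives C(6,3) = 20; x_2 ≥ 8 gives C(5,3) = 10; x_3 ≥ 3 gives C(10,3) = 120; x_4 ≥ 9 gives C(4,3) = 4. Together 154.
Add back pairs where two caps are both exceeded: 0 + 1 + 0 + 0 + 0 + 0 = 1.
By inclusion–exclusion the count is 286 − 154 + 1 = 133.

133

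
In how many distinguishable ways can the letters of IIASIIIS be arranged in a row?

168

IIASIIIS has 8 letters with I appearing 5 times and S appearing twice.
Dividing 8! = 40320 by 5!·2! = 240 for the repeated letters gives 168.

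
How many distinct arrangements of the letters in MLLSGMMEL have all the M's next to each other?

Treat the 3 copies of M as a single block. The multiset to arrange is then {MMM, E, G, L, L, L, S}, 7 items in all.
That gives (7)!/(3!) = 840 arrangements.

840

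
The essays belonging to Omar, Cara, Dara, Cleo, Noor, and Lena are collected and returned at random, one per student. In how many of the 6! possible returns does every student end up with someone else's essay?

265

Let Aᵢ be the assignments in which student i gets their own essay. We want the size of the complement of A₁∪…∪A_6.
By inclusion–exclusion this is Σ_{j=0}^{6} (−1)^j C(6,j)·(6−j)!.
Computing: 720 − 720 + 360 − 120 + 30 − 6 + 1 = 265.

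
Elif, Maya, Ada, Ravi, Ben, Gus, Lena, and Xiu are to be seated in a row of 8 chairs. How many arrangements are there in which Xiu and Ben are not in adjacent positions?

30240

Of the 8! = 40320 arrangements, those with Xiu and Ben adjacent number 2 × 7! = 10080 (treat the pair as a block with 2 internal orders).
So 40320 − 10080 = 30240 arrangements keep them apart.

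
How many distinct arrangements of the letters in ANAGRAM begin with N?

With the first slot taken by N, it remains to arrange the other 6 letters (AAGRAM).
Those 6 letters have A appearing 3 times, giving (6)!/(3!) = 120.

120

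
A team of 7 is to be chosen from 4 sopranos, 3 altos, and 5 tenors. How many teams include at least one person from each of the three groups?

Total 7-person selections from all 12: C(12,7) = 792.
Subtract selections that omit an entire group: no sopranos → C(8,7) = 8; no altos → C(9,7) = 36; no tenors → C(7,7) = 1.
Add back selections omitting two groups (i.e. drawn from a single group): C(4,7) + C(3,7) + C(5,7) = 0.
By inclusion–exclusion: 792 − 45 + 0 = 747.

747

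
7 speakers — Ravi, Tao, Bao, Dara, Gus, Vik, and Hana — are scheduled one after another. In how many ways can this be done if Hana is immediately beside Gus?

1440

Place the 5 others and the Hana-Gus pair as 6 objects in a line; the pair has 2 internal arrangements.
That gives 2 × 6! = 2 × 720 = 1440.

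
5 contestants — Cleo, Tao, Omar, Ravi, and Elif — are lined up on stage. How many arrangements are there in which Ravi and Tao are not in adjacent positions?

72

Of the 5! = 120 arrangements, those with Ravi and Tao adjacent number 2 × 4! = 48 (treat the pair as a block with 2 internal orders).
Complementary counting: 120 − 48 = 72.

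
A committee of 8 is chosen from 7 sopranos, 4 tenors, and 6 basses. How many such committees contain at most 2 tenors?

18447

Split by how many tenors are chosen (0 through 2).
Sum: C(4,0)·C(13,8) + C(4,1)·C(13,7) + C(4,2)·C(13,6) = 1287 + 6864 + 10296 = 18447.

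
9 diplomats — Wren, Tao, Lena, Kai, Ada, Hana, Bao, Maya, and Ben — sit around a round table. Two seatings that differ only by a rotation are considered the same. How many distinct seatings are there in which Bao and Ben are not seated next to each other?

All circular seatings of 9 people number (8)! = 40320.
Seatings with Bao beside Ben: treat them as a block with 2 internal orders, giving 2 × (7)! = 10080.
Subtracting, 40320 − 10080 = 30240.

30240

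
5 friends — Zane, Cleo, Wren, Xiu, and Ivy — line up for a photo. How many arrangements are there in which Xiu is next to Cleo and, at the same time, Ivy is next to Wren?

24

Treat {Xiu,Cleo} as one block (2 orders) and {Ivy,Wren} as another (2 orders).
That leaves 3 units to arrange: 2 × 2 × 3! = 4 × 6 = 24.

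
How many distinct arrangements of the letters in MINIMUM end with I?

With the last slot taken by I, it remains to arrange the other 6 letters (MNIMUM).
Those 6 letters have M appearing 3 times, giving (6)!/(3!) = 120.

120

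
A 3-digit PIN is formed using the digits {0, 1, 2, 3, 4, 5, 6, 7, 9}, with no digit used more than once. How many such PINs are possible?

This is a permutation of 3 out of 9: P(9,3) = 9!/6!.
That product is 9 × 8 × 7 = 504.

504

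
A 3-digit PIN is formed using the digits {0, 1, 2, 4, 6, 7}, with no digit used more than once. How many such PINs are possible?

With no repetition, fill the 3 digits in order: 6 choices, then 5, down to 4.
6 × 5 × 4 = 120.

120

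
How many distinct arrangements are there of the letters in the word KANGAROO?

The 8 letters of KANGAROO have repeats: A appearing twice and O appearing twice.
The number of distinct arrangements is 8!/(2!·2!) = 40320/4 = 10080.

10080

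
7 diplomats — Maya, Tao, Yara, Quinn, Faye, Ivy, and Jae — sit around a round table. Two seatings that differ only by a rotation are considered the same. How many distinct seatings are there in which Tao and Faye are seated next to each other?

240

Treat {Tao, Faye} as one unit (2 internal orders) and seat the resulting 6 units around the table: (5)! circular arrangements.
So 2 × (5)! = 2 × 120 = 240.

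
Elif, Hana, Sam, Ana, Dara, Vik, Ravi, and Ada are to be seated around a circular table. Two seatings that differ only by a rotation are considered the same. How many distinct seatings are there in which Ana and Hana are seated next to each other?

1440

Treat {Ana, Hana} as one unit (2 internal orders) and seat the resulting 7 units around the table: (6)! circular arrangements.
So 2 × (6)! = 2 × 720 = 1440.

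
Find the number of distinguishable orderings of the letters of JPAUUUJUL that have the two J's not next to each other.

Total arrangements of JPAUUUJUL: 9!/(4!·2!) = 7560.
Arrangements with the J's together: treat JJ as one letter, giving (8)!/(4!) = 1680.
Subtracting, 7560 − 1680 = 5880 arrangements keep the J's apart.

5880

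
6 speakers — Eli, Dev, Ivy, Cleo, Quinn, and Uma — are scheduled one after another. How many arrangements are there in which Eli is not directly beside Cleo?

There are 6! = 720 arrangements in all. If Eli and Cleo are adjacent, merging them into one block gives 2·(5)! = 240 arrangements.
Complementary counting: 720 − 240 = 480.

480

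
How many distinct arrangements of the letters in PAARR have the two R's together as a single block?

12

Treat the 2 copies of R as a single block. The multiset to arrange is then {RR, A, A, P}, 4 items in all.
That gives (4)!/(2!) = 12 arrangements.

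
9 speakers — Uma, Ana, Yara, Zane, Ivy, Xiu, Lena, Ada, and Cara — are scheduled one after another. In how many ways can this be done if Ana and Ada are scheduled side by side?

Place the 7 others and the Ana-Ada pair as 8 objects in a line; the pair has 2 internal arrangements.
So the count is 2·(8)! = 80640.

80640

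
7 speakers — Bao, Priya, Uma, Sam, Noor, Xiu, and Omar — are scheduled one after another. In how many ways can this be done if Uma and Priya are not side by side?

There are 7! = 5040 arrangements in all. If Uma and Priya are adjacent, merging them into one block gives 2·(6)! = 1440 arrangements.
Complementary counting: 5040 − 1440 = 3600.

3600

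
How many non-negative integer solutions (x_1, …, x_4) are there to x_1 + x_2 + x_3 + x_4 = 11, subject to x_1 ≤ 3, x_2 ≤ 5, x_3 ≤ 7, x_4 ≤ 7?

By stars and bars, unrestricted non-negative solutions to x_1+…+x_4 = 11 number C(11+3,3) = 364.
Subtract solutions that violate a single cap (substitute x_i' = x_i − (cap_i+1)): x_1 ≥ 4 gives C(10,3) = 120; x_2 ≥ 6 gives C(8,3) = 56; x_3 ≥ 8 gives C(6,3) = 20; x_4 ≥ 8 gives C(6,3) = 20. Together 216.
Add back pairs where two caps are both exceeded: 4 + 0 + 0 + 0 + 0 + 0 = 4.
By inclusion–exclusion the count is 364 − 216 + 4 = 152.

152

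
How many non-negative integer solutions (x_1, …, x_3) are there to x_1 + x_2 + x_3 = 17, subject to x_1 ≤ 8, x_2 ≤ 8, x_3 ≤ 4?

Ignoring the caps, the number of non-negative solutions to x_1+…+x_3 = 17 is C(19,2) = 171.
Subtract solutions that violate a single cap (substitute x_i' = x_i − (cap_i+1)): x_1 ≥ 9 gives C(10,2) = 45; x_2 ≥ 9 gives C(10,2) = 45; x_3 ≥ 5 gives C(14,2) = 91. Together 181.
Add back pairs where two caps are both exceeded: 0 + 10 + 10 = 20.
By inclusion–exclusion the count is 171 − 181 + 20 = 10.

10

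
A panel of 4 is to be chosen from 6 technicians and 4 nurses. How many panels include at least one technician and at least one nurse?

194

With no constraint there are C(10,4) = 210 possible selections.
Selections missing a whole group: no technicians → C(4,4) = 1; no nurses → C(6,4) = 15.
Both groups omitted at once is impossible, so 210 − 16 = 194.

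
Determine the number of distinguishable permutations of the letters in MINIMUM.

The 7 letters of MINIMUM have repeats: I appearing twice and M appearing 3 times.
Dividing 7! = 5040 by 3!·2! = 12 for the repeated letters gives 420.

420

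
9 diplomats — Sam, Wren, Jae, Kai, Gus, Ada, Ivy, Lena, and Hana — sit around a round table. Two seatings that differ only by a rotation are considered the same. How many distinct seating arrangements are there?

Around a circle, 9 distinct people have 9!/9 = (8)! = 40320 rotationally distinct seatings.

40320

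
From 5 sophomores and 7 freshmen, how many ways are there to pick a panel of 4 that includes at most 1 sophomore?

Split by how many sophomores are chosen (0 through 1).
Sum: C(5,0)·C(7,4) + C(5,1)·C(7,3) = 35 + 175 = 210.

210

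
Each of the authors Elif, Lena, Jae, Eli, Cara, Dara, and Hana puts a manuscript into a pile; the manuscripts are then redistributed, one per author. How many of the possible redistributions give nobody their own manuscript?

1854

This is the derangement count D_7: permutations of 7 items with no fixed point.
By inclusion–exclusion this is Σ_{j=0}^{7} (−1)^j C(7,j)·(7−j)!.
Computing: 5040 − 5040 + 2520 − 840 + 210 − 42 + 7 − 1 = 1854.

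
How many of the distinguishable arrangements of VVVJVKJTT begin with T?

840

With the first slot taken by T, it remains to arrange the other 8 letters (VVVJVKJT).
Those 8 letters have J appearing twice and V appearing 4 times, giving (8)!/(4!·2!) = 840.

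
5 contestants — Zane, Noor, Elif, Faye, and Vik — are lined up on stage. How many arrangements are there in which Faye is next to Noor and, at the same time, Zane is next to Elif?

24

Treat {Faye,Noor} as one block (2 orders) and {Zane,Elif} as another (2 orders).
That leaves 3 units to arrange: 2 × 2 × 3! = 4 × 6 = 24.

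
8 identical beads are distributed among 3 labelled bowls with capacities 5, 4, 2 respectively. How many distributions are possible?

Without the upper bounds there are C(10,2) = 45 ways to split 8 among 3 bowls.
Subtract solutions that violate a single cap (substitute x_i' = x_i − (cap_i+1)): x_1 ≥ 6 gives C(4,2) = 6; x_2 ≥ 5 gives C(5,2) = 10; x_3 ≥ 3 gives C(7,2) = 21. Together 37.
Add back pairs where two caps are both exceeded: 0 + 0 + 1 = 1.
By inclusion–exclusion the count is 45 − 37 + 1 = 9.

9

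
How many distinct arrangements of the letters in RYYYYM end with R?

Fix R in the last position and arrange the remaining 5 letters.
Those 5 letters have Y appearing 4 times, giving (5)!/(4!) = 5.

5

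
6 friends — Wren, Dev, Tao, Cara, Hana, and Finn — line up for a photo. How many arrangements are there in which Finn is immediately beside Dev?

Place the 4 others and the Finn-Dev pair as 5 objects in a line; the pair has 2 internal arrangements.
That gives 2 × 5! = 2 × 120 = 240.

240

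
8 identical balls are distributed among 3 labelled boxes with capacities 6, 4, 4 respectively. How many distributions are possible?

22

Without the upper bounds there are C(10,2) = 45 ways to split 8 among 3 boxes.
Subtract solutions that violate a single cap (substitute x_i' = x_i − (cap_i+1)): x_1 ≥ 7 gives C(3,2) = 3; x_2 ≥ 5 gives C(5,2) = 10; x_3 ≥ 5 gives C(5,2) = 10. Together 23.
No two caps can be exceeded simultaneously, so the pair terms are all 0.
By inclusion–exclusion the count is 45 − 23 + 0 = 22.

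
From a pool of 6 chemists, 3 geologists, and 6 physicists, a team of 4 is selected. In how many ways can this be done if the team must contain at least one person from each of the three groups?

Total 4-person selections from all 15: C(15,4) = 1365.
Subtract selections that omit an entire group: no chemists → C(9,4) = 126; no geologists → C(12,4) = 495; no physicists → C(9,4) = 126.
Add back selections omitting two groups (i.e. drawn from a single group): C(6,4) + C(3,4) + C(6,4) = 30.
By inclusion–exclusion: 1365 − 747 + 30 = 648.

648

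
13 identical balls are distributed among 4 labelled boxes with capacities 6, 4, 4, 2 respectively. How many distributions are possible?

19

By stars and bars, unrestricted non-negative solutions to x_1+…+x_4 = 13 number C(13+3,3) = 560.
Subtract solutions that violate a single cap (substitute x_i' = x_i − (cap_i+1)): x_1 ≥ 7 gives C(9,3) = 84; x_2 ≥ 5 gives C(11,3) = 165; x_3 ≥ 5 gives C(11,3) = 165; x_4 ≥ 3 gives C(13,3) = 286. Together 700.
Add back pairs where two caps are both exceeded: 4 + 4 + 20 + 20 + 56 + 56 = 160.
Subtract triples: 0 + 0 + 0 + 1 = 1.
By inclusion–exclusion the count is 560 − 700 + 160 − 1 = 19.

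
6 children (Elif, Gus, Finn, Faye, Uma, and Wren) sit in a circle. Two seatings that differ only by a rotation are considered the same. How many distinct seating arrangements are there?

Around a circle, 6 distinct people have 6!/6 = (5)! = 120 rotationally distinct seatings.

120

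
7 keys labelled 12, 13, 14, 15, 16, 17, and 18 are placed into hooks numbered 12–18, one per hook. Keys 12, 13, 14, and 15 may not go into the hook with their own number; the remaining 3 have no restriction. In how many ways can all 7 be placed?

2790

Let Aᵢ (for 12 ≤ i ≤ 15) be the placements that put key i in its forbidden hook. Any j of these fix j positions, leaving (7−j)! ways to fill the rest, and there are C(4,j) ways to pick which j.
By inclusion–exclusion, the number of valid placements is Σ_{j=0}^{4} (−1)^j C(4,j)·(7−j)!.
Computing: 5040 − 2880 + 720 − 96 + 6 = 2790.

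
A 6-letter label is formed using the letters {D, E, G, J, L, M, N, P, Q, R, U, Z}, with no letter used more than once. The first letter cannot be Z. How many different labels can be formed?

609840

The first letter has 12−1 = 11 choices (anything except Z).
The remaining 5 letters are filled from the other 11 symbols without repetition: 11 × 10 × 9 × 8 × 7 = 55440.
Total: 11 × 55440 = 609840.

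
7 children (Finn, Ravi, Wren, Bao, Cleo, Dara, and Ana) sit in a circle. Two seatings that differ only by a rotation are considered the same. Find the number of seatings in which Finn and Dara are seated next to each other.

240

Treat {Finn, Dara} as one unit (2 internal orders) and seat the resulting 6 units around the table: (5)! circular arrangements.
So 2 × (5)! = 2 × 120 = 240.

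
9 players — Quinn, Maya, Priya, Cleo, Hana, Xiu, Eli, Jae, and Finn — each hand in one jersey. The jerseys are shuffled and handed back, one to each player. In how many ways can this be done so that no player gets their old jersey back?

Let Aᵢ be the assignments in which player i gets their old jersey. We want the size of the complement of A₁∪…∪A_9.
By inclusion–exclusion this is Σ_{j=0}^{9} (−1)^j C(9,j)·(9−j)!.
Computing: 362880 − 362880 + 181440 − 60480 + 15120 − 3024 + 504 − 72 + 9 − 1 = 133496.

133496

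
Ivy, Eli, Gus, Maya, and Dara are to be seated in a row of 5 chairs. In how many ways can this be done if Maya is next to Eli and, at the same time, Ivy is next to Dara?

24

Treat {Maya,Eli} as one block (2 orders) and {Ivy,Dara} as another (2 orders).
That leaves 3 units to arrange: 2 × 2 × 3! = 4 × 6 = 24.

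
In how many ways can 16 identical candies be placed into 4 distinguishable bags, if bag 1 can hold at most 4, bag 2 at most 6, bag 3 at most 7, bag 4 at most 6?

108

By stars and bars, unrestricted non-negative solutions to x_1+…+x_4 = 16 number C(16+3,3) = 969.
Subtract solutions that violate a single cap (substitute x_i' = x_i − (cap_i+1)): x_1 ≥ 5 gives C(14,3) = 364; x_2 ≥ 7 gives C(12,3) = 220; x_3 ≥ 8 gives C(11,3) = 165; x_4 ≥ 7 gives C(12,3) = 220. Together 969.
Add back pairs where two caps are both exceeded: 35 + 20 + 35 + 4 + 10 + 4 = 108.
By inclusion–exclusion the count is 969 − 969 + 108 = 108.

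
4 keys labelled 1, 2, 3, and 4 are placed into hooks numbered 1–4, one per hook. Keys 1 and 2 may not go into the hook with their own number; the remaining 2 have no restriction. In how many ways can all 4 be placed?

14

Let Aᵢ (for i ∈ {1, 2}) be the placements that put key i in its forbidden hook. Any j of these fix j positions, leaving (4−j)! ways to fill the rest, and there are C(2,j) ways to pick which j.
By inclusion–exclusion, the number of valid placements is Σ_{j=0}^{2} (−1)^j C(2,j)·(4−j)!.
Computing: 24 − 12 + 2 = 14.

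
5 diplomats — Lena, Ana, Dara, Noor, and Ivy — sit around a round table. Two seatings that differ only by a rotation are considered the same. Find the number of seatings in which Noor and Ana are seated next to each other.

12

Glue Noor and Ana into a block (2 internal orders). Seating 4 units around a circle gives (3)! arrangements.
So 2 × (3)! = 2 × 6 = 12.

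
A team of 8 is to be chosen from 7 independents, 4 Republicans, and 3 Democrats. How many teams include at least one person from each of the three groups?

With no constraint there are C(14,8) = 3003 possible selections.
Selections missing a whole group: no independents → C(7,8) = 0; no Republicans → C(10,8) = 45; no Democrats → C(11,8) = 165.
Add back selections omitting two groups (i.e. drawn from a single group): C(7,8) + C(4,8) + C(3,8) = 0.
By inclusion–exclusion: 3003 − 210 + 0 = 2793.

2793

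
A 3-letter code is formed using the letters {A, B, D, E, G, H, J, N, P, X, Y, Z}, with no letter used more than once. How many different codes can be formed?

1320

Choose and order 3 of the 12 symbols: the first letter has 12 options, the next 11, then 10.
12 × 11 × 10 = 1320.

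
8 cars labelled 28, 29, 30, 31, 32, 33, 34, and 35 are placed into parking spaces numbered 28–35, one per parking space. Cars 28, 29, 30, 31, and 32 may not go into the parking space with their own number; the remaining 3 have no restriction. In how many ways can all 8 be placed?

Let Aᵢ (for 28 ≤ i ≤ 32) be the placements that put car i in its forbidden parking space. Any j of these fix j positions, leaving (8−j)! ways to fill the rest, and there are C(5,j) ways to pick which j.
By inclusion–exclusion, the number of valid placements is Σ_{j=0}^{5} (−1)^j C(5,j)·(8−j)!.
Computing: 40320 − 25200 + 7200 − 1200 + 120 − 6 = 21234.

21234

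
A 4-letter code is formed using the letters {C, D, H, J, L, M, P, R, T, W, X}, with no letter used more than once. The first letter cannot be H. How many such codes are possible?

The first letter has 11−1 = 10 choices (anything except H).
The remaining 3 letters are filled from the other 10 symbols without repetition: 10 × 9 × 8 = 720.
Total: 10 × 720 = 7200.

7200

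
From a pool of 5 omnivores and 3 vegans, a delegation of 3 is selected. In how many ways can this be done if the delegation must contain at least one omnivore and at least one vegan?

45

Total 3-person selections from all 8: C(8,3) = 56.
Selections missing a whole group: no omnivores → C(3,3) = 1; no vegans → C(5,3) = 10.
Both groups omitted at once is impossible, so 56 − 11 = 45.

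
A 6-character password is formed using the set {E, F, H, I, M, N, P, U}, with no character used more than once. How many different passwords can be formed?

20160

Choose and order 6 of the 8 symbols: the first character has 8 options, the next 7, and so on down to 3.
8 × 7 × 6 × 5 × 4 × 3 = 20160.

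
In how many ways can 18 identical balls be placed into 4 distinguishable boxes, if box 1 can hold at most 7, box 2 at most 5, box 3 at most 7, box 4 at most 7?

Without the upper bounds there are C(21,3) = 1330 ways to split 18 among 4 boxes.
Subtract solutions that violate a single cap (substitute x_i' = x_i − (cap_i+1)): x_1 ≥ 8 gives C(13,3) = 286; x_2 ≥ 6 gives C(15,3) = 455; x_3 ≥ 8 gives C(13,3) = 286; x_4 ≥ 8 gives C(13,3) = 286. Together 1313.
Add back pairs where two caps are both exceeded: 35 + 10 + 10 + 35 + 35 + 10 = 135.
By inclusion–exclusion the count is 1330 − 1313 + 135 = 152.

152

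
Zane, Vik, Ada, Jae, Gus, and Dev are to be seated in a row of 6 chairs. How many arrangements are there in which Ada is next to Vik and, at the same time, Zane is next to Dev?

Treat {Ada,Vik} as one block (2 orders) and {Zane,Dev} as another (2 orders).
That leaves 4 units to arrange: 2 × 2 × 4! = 4 × 24 = 96.

96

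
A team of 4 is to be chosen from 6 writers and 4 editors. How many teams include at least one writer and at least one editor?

Total 4-person selections from all 10: C(10,4) = 210.
Subtract selections that omit an entire group: no writers → C(4,4) = 1; no editors → C(6,4) = 15.
Both groups omitted at once is impossible, so 210 − 16 = 194.

194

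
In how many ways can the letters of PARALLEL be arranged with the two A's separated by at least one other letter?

Total arrangements of PARALLEL: 8!/(3!·2!) = 3360.
If the two A's are adjacent, glue them into one block, leaving 7 items to arrange: (7)!/(3!) = 840 ways.
Subtracting, 3360 − 840 = 2520 arrangements keep the A's apart.

2520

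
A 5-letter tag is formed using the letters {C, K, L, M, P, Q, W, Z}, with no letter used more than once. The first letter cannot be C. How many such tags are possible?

The first letter has 8−1 = 7 choices (anything except C).
The remaining 4 letters are filled from the other 7 symbols without repetition: 7 × 6 × 5 × 4 = 840.
Total: 7 × 840 = 5880.

5880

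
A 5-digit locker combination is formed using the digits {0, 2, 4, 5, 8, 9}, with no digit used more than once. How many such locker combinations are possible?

720

Choose and order 5 of the 6 symbols: the first digit has 6 options, the next 5, and so on down to 2.
6 × 5 × 4 × 3 × 2 = 720.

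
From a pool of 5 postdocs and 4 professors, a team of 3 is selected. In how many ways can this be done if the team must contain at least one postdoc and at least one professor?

Total 3-person selections from all 9: C(9,3) = 84.
Selections missing a whole group: no postdocs → C(4,3) = 4; no professors → C(5,3) = 10.
Both groups omitted at once is impossible, so 84 − 14 = 70.

70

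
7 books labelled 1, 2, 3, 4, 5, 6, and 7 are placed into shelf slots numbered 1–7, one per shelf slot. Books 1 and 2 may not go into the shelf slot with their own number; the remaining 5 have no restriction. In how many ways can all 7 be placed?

3720

Let Aᵢ (for i ∈ {1, 2}) be the placements that put book i in its forbidden shelf slot. Any j of these fix j positions, leaving (7−j)! ways to fill the rest, and there are C(2,j) ways to pick which j.
By inclusion–exclusion, the number of valid placements is Σ_{j=0}^{2} (−1)^j C(2,j)·(7−j)!.
Computing: 5040 − 1440 + 120 = 3720.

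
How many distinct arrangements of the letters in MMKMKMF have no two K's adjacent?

There are 7!/(4!·2!) = 105 arrangements of MMKMKMF in total.
If the two K's are adjacent, glue them into one block, leaving 6 items to arrange: (6)!/(4!) = 30 ways.
Subtracting, 105 − 30 = 75 arrangements keep the K's apart.

75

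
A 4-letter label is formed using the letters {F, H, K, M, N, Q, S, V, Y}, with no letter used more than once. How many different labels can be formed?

3024

This is a permutation of 4 out of 9: P(9,4) = 9!/5!.
That product is 9 × 8 × 7 × 6 = 3024.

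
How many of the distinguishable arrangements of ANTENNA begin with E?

60

With the first slot taken by E, it remains to arrange the other 6 letters (ANTNNA).
Those 6 letters have A appearing twice and N appearing 3 times, giving (6)!/(3!·2!) = 60.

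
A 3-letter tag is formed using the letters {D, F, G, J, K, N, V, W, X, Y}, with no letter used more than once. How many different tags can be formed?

Choose and order 3 of the 10 symbols: the first letter has 10 options, the next 9, then 8.
10 × 9 × 8 = 720.

720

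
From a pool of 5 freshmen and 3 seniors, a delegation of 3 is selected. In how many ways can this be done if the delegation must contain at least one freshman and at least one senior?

Unrestricted: C(8,3) = 56 ways to pick any 3 of the 8.
Subtract selections that omit an entire group: no freshmen → C(3,3) = 1; no seniors → C(5,3) = 10.
Both groups omitted at once is impossible, so 56 − 11 = 45.

45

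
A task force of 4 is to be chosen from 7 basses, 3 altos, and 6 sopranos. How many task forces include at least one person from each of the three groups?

With no constraint there are C(16,4) = 1820 possible selections.
Subtract selections that omit an entire group: no basses → C(9,4) = 126; no altos → C(13,4) = 715; no sopranos → C(10,4) = 210.
Add back selections omitting two groups (i.e. drawn from a single group): C(7,4) + C(3,4) + C(6,4) = 50.
By inclusion–exclusion: 1820 − 1051 + 50 = 819.

819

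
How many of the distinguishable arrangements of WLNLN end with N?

12

Fix N in the last position and arrange the remaining 4 letters.
Those 4 letters have L appearing twice, giving (4)!/(2!) = 12.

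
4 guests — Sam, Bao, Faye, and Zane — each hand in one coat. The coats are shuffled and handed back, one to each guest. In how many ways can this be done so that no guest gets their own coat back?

This is the derangement count D_4: permutations of 4 items with no fixed point.
By inclusion–exclusion this is Σ_{j=0}^{4} (−1)^j C(4,j)·(4−j)!.
Computing: 24 − 24 + 12 − 4 + 1 = 9.

9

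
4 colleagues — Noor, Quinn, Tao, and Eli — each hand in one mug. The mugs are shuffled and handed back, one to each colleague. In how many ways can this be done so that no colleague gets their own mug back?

This is the derangement count D_4: permutations of 4 items with no fixed point.
By inclusion–exclusion this is Σ_{j=0}^{4} (−1)^j C(4,j)·(4−j)!.
Computing: 24 − 24 + 12 − 4 + 1 = 9.

9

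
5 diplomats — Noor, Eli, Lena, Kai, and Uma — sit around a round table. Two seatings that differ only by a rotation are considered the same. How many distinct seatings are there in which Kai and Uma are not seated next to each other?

All circular seatings of 5 people number (4)! = 24.
Those with Kai next to Uma: fuse the pair into one unit and seat 4 units around a circle — 2·(3)! = 12.
Subtracting, 24 − 12 = 12.

12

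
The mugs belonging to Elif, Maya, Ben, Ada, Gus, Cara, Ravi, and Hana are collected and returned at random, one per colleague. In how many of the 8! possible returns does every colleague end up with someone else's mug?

14833

Count assignments avoiding every fixed point. For any j of the 8 colleagues fixed to their own mug, the other 8−j can be arranged in (8−j)! ways.
By inclusion–exclusion this is Σ_{j=0}^{8} (−1)^j C(8,j)·(8−j)!.
Computing: 40320 − 40320 + 20160 − 6720 + 1680 − 336 + 56 − 8 + 1 = 14833.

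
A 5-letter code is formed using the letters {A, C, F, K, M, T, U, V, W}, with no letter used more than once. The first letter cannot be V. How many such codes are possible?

13440

The first letter has 9−1 = 8 choices (anything except V).
The remaining 4 letters are filled from the other 8 symbols without repetition: 8 × 7 × 6 × 5 = 1680.
Total: 8 × 1680 = 13440.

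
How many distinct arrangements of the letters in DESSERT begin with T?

180

Fix T in the first position and arrange the remaining 6 letters.
Those 6 letters have E appearing twice and S appearing twice, giving (6)!/(2!·2!) = 180.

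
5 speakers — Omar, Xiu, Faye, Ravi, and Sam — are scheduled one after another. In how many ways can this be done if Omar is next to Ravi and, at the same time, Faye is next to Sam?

24

Treat {Omar,Ravi} as one block (2 orders) and {Faye,Sam} as another (2 orders).
That leaves 3 units to arrange: 2 × 2 × 3! = 4 × 6 = 24.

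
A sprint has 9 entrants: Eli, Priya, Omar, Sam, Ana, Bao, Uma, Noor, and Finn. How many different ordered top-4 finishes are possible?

There are 9 choices for 1st place, 8 for 2nd, and so on down to 6 for position 4.
That gives 9 × 8 × 7 × 6 = 3024.

3024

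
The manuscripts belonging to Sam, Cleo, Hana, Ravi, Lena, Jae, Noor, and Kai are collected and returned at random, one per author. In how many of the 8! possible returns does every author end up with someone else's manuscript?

14833

Count assignments avoiding every fixed point. For any j of the 8 authors fixed to their own manuscript, the other 8−j can be arranged in (8−j)! ways.
By inclusion–exclusion this is Σ_{j=0}^{8} (−1)^j C(8,j)·(8−j)!.
Computing: 40320 − 40320 + 20160 − 6720 + 1680 − 336 + 56 − 8 + 1 = 14833.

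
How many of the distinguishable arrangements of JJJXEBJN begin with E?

With the first slot taken by E, it remains to arrange the other 7 letters (JJJXBJN).
Those 7 letters have J appearing 4 times, giving (7)!/(4!) = 210.

210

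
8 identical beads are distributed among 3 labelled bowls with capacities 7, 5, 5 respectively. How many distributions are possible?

32

By stars and bars, unrestricted non-negative solutions to x_1+…+x_3 = 8 number C(8+2,2) = 45.
Subtract solutions that violate a single cap (substitute x_i' = x_i − (cap_i+1)): x_1 ≥ 8 gives C(2,2) = 1; x_2 ≥ 6 gives C(4,2) = 6; x_3 ≥ 6 gives C(4,2) = 6. Together 13.
No two caps can be exceeded simultaneously, so the pair terms are all 0.
By inclusion–exclusion the count is 45 − 13 + 0 = 32.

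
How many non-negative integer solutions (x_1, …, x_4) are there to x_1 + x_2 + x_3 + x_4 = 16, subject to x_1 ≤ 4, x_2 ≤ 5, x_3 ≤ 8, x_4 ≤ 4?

54

Without the upper bounds there are C(19,3) = 969 ways to split 16 among 4 variables.
Subtract solutions that violate a single cap (substitute x_i' = x_i − (cap_i+1)): x_1 ≥ 5 gives C(14,3) = 364; x_2 ≥ 6 gives C(13,3) = 286; x_3 ≥ 9 gives C(10,3) = 120; x_4 ≥ 5 gives C(14,3) = 364. Together 1134.
Add back pairs where two caps are both exceeded: 56 + 10 + 84 + 4 + 56 + 10 = 220.
Subtract triples: 0 + 1 + 0 + 0 = 1.
By inclusion–exclusion the count is 969 − 1134 + 220 − 1 = 54.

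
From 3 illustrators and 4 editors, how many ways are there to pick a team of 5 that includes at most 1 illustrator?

3

Split by how many illustrators are chosen (0 through 1).
Sum: C(3,0)·C(4,5) + C(3,1)·C(4,4) = 0 + 3 = 3.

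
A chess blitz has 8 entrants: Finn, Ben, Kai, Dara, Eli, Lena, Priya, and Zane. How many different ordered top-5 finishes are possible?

This is an ordered selection of 5 from 8: P(8,5).
That gives 8 × 7 × 6 × 5 × 4 = 6720.

6720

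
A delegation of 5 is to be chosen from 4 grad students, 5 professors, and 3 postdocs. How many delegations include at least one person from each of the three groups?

With no constraint there are C(12,5) = 792 possible selections.
Selections missing a whole group: no grad students → C(8,5) = 56; no professors → C(7,5) = 21; no postdocs → C(9,5) = 126.
Add back selections omitting two groups (i.e. drawn from a single group): C(4,5) + C(5,5) + C(3,5) = 1.
By inclusion–exclusion: 792 − 203 + 1 = 590.

590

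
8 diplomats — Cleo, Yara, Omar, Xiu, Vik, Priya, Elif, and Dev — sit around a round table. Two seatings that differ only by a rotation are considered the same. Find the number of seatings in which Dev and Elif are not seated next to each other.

3600

Without the restriction there are (7)! = 5040 seatings.
Seatings with Dev beside Elif: treat them as a block with 2 internal orders, giving 2 × (6)! = 1440.
Subtracting, 5040 − 1440 = 3600.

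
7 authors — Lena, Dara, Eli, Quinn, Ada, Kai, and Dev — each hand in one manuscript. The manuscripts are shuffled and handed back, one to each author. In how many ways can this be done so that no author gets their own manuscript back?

Let Aᵢ be the assignments in which author i gets their own manuscript. We want the size of the complement of A₁∪…∪A_7.
By inclusion–exclusion this is Σ_{j=0}^{7} (−1)^j C(7,j)·(7−j)!.
Computing: 5040 − 5040 + 2520 − 840 + 210 − 42 + 7 − 1 = 1854.

1854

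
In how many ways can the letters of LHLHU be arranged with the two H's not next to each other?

There are 5!/(2!·2!) = 30 arrangements of LHLHU in total.
If the two H's are adjacent, glue them into one block, leaving 4 items to arrange: (4)!/(2!) = 12 ways.
Subtracting, 30 − 12 = 18 arrangements keep the H's apart.

18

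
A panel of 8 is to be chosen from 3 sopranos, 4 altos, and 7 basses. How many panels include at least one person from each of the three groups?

With no constraint there are C(14,8) = 3003 possible selections.
Selections missing a whole group: no sopranos → C(11,8) = 165; no altos → C(10,8) = 45; no basses → C(7,8) = 0.
Add back selections omitting two groups (i.e. drawn from a single group): C(3,8) + C(4,8) + C(7,8) = 0.
By inclusion–exclusion: 3003 − 210 + 0 = 2793.

2793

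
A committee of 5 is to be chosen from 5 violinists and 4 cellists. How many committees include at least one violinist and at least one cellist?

Unrestricted: C(9,5) = 126 ways to pick any 5 of the 9.
Selections missing a whole group: no violinists → C(4,5) = 0; no cellists → C(5,5) = 1.
Both groups omitted at once is impossible, so 126 − 1 = 125.

125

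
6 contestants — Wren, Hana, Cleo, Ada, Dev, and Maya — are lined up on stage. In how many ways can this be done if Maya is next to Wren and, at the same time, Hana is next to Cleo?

96

Treat {Maya,Wren} as one block (2 orders) and {Hana,Cleo} as another (2 orders).
That leaves 4 units to arrange: 2 × 2 × 4! = 4 × 24 = 96.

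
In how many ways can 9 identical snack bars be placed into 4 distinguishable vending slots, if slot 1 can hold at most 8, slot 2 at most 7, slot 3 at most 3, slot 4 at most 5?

By stars and bars, unrestricted non-negative solutions to x_1+…+x_4 = 9 number C(9+3,3) = 220.
Subtract solutions that violate a single cap (substitute x_i' = x_i − (cap_i+1)): x_1 ≥ 9 gives C(3,3) = 1; x_2 ≥ 8 gives C(4,3) = 4; x_3 ≥ 4 gives C(8,3) = 56; x_4 ≥ 6 gives C(6,3) = 20. Together 81.
No two caps can be exceeded simultaneously, so the pair terms are all 0.
By inclusion–exclusion the count is 220 − 81 + 0 = 139.

139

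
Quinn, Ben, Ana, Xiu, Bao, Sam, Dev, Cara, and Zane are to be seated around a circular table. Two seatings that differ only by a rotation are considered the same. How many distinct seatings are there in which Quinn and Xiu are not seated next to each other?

All circular seatings of 9 people number (8)! = 40320.
Those with Quinn next to Xiu: fuse the pair into one unit and seat 8 units around a circle — 2·(7)! = 10080.
Subtracting, 40320 − 10080 = 30240.

30240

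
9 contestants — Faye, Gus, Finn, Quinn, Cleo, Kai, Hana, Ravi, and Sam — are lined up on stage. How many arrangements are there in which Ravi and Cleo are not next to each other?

282240

Of the 9! = 362880 arrangements, those with Ravi and Cleo adjacent number 2 × 8! = 80640 (treat the pair as a block with 2 internal orders).
So 362880 − 80640 = 282240 arrangements keep them apart.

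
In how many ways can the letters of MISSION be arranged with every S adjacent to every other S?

360

Treat the 2 copies of S as a single block. The multiset to arrange is then {SS, I, I, M, N, O}, 6 items in all.
That gives (6)!/(2!) = 360 arrangements.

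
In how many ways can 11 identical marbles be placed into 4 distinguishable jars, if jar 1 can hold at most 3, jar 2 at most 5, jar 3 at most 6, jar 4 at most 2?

42

Without the upper bounds there are C(14,3) = 364 ways to split 11 among 4 jars.
Subtract solutions that violate a single cap (substitute x_i' = x_i − (cap_i+1)): x_1 ≥ 4 gives C(10,3) = 120; x_2 ≥ 6 gives C(8,3) = 56; x_3 ≥ 7 gives C(7,3) = 35; x_4 ≥ 3 gives C(11,3) = 165. Together 376.
Add back pairs where two caps are both exceeded: 4 + 1 + 35 + 0 + 10 + 4 = 54.
By inclusion–exclusion the count is 364 − 376 + 54 = 42.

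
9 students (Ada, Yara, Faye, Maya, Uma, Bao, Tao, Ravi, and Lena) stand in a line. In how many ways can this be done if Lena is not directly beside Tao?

Of the 9! = 362880 arrangements, those with Lena and Tao adjacent number 2 × 8! = 80640 (treat the pair as a block with 2 internal orders).
So 362880 − 80640 = 282240 arrangements keep them apart.

282240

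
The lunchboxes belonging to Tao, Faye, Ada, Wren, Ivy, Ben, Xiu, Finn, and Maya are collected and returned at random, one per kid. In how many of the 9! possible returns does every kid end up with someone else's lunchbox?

Count assignments avoiding every fixed point. For any j of the 9 kids fixed to their own lunchbox, the other 9−j can be arranged in (9−j)! ways.
By inclusion–exclusion this is Σ_{j=0}^{9} (−1)^j C(9,j)·(9−j)!.
Computing: 362880 − 362880 + 181440 − 60480 + 15120 − 3024 + 504 − 72 + 9 − 1 = 133496.

133496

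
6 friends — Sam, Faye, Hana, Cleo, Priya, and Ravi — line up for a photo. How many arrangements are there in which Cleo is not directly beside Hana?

480

There are 6! = 720 arrangements in all. If Cleo and Hana are adjacent, merging them into one block gives 2·(5)! = 240 arrangements.
Complementary counting: 720 − 240 = 480.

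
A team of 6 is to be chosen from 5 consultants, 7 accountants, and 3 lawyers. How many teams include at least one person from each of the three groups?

3850

Unrestricted: C(15,6) = 5005 ways to pick any 6 of the 15.
Selections missing a whole group: no consultants → C(10,6) = 210; no accountants → C(8,6) = 28; no lawyers → C(12,6) = 924.
Add back selections omitting two groups (i.e. drawn from a single group): C(5,6) + C(7,6) + C(3,6) = 7.
By inclusion–exclusion: 5005 − 1162 + 7 = 3850.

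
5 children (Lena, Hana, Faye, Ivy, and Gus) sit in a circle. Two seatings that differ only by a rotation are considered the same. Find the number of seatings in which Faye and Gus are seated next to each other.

Treat {Faye, Gus} as one unit (2 internal orders) and seat the resulting 4 units around the table: (3)! circular arrangements.
So 2 × (3)! = 2 × 6 = 12.

12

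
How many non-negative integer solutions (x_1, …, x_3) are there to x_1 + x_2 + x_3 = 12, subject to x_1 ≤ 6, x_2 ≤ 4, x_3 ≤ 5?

10

By stars and bars, unrestricted non-negative solutions to x_1+…+x_3 = 12 number C(12+2,2) = 91.
Subtract solutions that violate a single cap (substitute x_i' = x_i − (cap_i+1)): x_1 ≥ 7 gives C(7,2) = 21; x_2 ≥ 5 gives C(9,2) = 36; x_3 ≥ 6 gives C(8,2) = 28. Together 85.
Add back pairs where two caps are both exceeded: 1 + 0 + 3 = 4.
By inclusion–exclusion the count is 91 − 85 + 4 = 10.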